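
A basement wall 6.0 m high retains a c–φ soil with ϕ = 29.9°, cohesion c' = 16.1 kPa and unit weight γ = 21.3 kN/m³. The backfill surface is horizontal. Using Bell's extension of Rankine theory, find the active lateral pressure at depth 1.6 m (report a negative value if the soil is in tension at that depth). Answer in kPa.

K_a = (1 − sin φ)/(1 + sin φ) = 0.3347.
σ_a = K_a γ z − 2c√K_a = 0.3347×21.3×1.6 − 2×16.1×0.5785 = -7.222 kPa.

-7.22 kPa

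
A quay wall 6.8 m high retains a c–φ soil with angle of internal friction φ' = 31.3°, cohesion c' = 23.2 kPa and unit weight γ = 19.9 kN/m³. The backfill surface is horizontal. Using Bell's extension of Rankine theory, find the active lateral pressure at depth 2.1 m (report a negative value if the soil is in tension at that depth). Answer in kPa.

K_a = (1 − sin φ)/(1 + sin φ) = 0.3162.
σ_a = K_a γ z − 2c√K_a = 0.3162×19.9×2.1 − 2×23.2×0.5623 = -12.88 kPa.

-12.9 kPa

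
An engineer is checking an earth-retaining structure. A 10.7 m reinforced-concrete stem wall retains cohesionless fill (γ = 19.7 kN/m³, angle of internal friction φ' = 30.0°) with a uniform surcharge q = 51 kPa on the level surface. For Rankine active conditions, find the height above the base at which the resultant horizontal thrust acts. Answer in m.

4.15 m

K_a = 0.3333.
Triangular part P₁ = ½K_aγH² = 375.9 at H/3 = 3.567 m; rectangular part P₂ = K_a q H = 181.9 at H/2 = 5.350 m.
ȳ = (P₁·3.567 + P₂·5.350)/(P₁+P₂) = 4.148 m.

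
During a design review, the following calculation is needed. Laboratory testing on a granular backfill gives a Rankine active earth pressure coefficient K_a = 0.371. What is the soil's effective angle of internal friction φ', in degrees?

K_a = tan²(45° − φ/2) ⇒ 45° − φ/2 = arctan(√0.371) = 31.35°.
φ = 2(45° − 31.35°) = 27.31°.

27.3°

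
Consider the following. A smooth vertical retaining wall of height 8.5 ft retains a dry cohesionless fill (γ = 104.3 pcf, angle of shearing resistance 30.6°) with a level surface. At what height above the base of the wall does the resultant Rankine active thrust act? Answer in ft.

2.83 ft

K_a = 0.3253.
The pressure distribution is triangular, so the resultant acts at H/3 above the base = 8.5/3 = 2.833 ft.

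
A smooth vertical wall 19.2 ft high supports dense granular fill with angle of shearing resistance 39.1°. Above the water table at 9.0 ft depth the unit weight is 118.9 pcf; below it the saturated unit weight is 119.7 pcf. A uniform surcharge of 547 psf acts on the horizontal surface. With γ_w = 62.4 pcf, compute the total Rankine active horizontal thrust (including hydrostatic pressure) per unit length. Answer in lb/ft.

K_a = tan²(45° − φ/2) = 0.2265.
γ' = 119.7 − 62.4 = 57.30 pcf. h₂ = H − d_w = 10.2 ft.
σ'_h: at surface K_a·q = 123.9; at WT K_a(q+γd_w) = 366.2; at base K_a(q+γd_w+γ'h₂) = 498.6 psf.
P₁ = ½(123.9+366.2)×9.0 = 2206; P₂ = ½(366.2+498.6)×10.2 = 4411; P_w = ½γ_w h₂² = 3246.
Total = 2206+4411+3246 = 9863 lb/ft.

9860 lb/ft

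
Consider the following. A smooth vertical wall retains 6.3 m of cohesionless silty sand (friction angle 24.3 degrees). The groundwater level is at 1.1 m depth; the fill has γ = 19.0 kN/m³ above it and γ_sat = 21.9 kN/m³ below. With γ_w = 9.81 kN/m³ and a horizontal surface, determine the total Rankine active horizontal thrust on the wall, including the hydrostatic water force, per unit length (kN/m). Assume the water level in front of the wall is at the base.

251 kN/m

K_a = tan²(45° − φ/2) = 0.4169.
γ' = 21.9 − 9.81 = 12.09 kN/m³. Depth below WT = 5.2 m.
σ'_h at WT = K_a γ d_w = 8.714 kPa; at base = 8.714 + K_a γ' × 5.2 = 34.92 kPa.
P₁ (0–1.1 m) = ½×8.714×1.1 = 4.792. P₂ (1.1–6.3 m) = ½(8.714+34.92)×5.2 = 113.5.
P_w = ½ γ_w h₂² = 0.5×9.81×5.2² = 132.6. Total = 4.792+113.5+132.6 = 250.9 kN/m.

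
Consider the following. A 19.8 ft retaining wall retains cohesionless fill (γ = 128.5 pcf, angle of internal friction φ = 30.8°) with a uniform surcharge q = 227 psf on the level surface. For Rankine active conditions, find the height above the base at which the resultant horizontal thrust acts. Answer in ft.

7.10 ft

K_a = 0.3227.
Triangular part P₁ = ½K_aγH² = 8129 at H/3 = 6.600 ft; rectangular part P₂ = K_a q H = 1450 at H/2 = 9.900 ft.
ȳ = (P₁·6.600 + P₂·9.900)/(P₁+P₂) = 7.100 ft.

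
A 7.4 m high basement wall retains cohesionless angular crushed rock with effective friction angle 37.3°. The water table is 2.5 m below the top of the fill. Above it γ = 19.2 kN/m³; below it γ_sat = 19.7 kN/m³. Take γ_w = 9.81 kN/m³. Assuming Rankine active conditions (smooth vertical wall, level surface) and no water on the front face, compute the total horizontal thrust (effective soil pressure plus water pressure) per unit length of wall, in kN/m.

K_a = tan²(45° − φ/2) = 0.2453.
γ' = 19.7 − 9.81 = 9.890 kN/m³. Depth below WT = 4.9 m.
σ'_h at WT = K_a γ d_w = 11.78 kPa; at base = 11.78 + K_a γ' × 4.9 = 23.67 kPa.
P₁ (0–2.5 m) = ½×11.78×2.5 = 14.72. P₂ (2.5–7.4 m) = ½(11.78+23.67)×4.9 = 86.83.
P_w = ½ γ_w h₂² = 0.5×9.81×4.9² = 117.8. Total = 14.72+86.83+117.8 = 219.3 kN/m.

219 kN/m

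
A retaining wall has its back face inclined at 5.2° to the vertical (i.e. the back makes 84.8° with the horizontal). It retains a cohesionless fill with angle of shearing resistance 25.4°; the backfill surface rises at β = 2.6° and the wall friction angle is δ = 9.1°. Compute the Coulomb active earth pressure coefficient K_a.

K_a = sin²(α+φ) / [sin²α · sin(α−δ) · (1 + √{sin(φ+δ)sin(φ−β) / (sin(α−δ)sin(α+β))})²].
With α = 84.8°, φ = 25.4°, δ = 9.1°, β = 2.6°: K_a = 0.4206.

0.421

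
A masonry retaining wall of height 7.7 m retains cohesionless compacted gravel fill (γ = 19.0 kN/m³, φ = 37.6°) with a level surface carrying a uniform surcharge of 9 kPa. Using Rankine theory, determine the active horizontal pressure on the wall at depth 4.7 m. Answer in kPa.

K_a = (1 − sin φ)/(1 + sin φ) = 0.2421.
σ_v = γz + q = 19.0 × 4.7 + 9 = 98.30 kPa.
σ_h = K_a σ_v = 0.2421 × 98.30 = 23.80 kPa.

23.8 kPa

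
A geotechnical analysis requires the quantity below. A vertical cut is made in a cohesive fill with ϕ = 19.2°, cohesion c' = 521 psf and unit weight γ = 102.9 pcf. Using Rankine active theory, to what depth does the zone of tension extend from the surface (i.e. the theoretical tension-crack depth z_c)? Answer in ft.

K_a = tan²(45° − 19.2°/2) = 0.5050; √K_a = 0.7107.
The active pressure is zero where K_a γ z = 2c√K_a, so z_c = 2c/(γ√K_a) = 2×521/(102.9×0.7107) = 14.25 ft.

14.2 ft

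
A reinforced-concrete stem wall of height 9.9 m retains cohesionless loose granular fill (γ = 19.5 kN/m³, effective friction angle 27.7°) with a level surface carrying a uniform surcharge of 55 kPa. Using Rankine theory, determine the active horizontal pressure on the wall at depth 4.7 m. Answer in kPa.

53.6 kPa

K_a = (1 − sin φ)/(1 + sin φ) = 0.3653.
σ_v = γz + q = 19.5 × 4.7 + 55 = 146.7 kPa.
σ_h = K_a σ_v = 0.3653 × 146.7 = 53.58 kPa.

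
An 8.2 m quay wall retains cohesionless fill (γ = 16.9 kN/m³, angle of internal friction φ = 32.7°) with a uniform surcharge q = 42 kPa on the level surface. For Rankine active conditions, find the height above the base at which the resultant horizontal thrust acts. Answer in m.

3.25 m

K_a = 0.2985.
Triangular part P₁ = ½K_aγH² = 169.6 at H/3 = 2.733 m; rectangular part P₂ = K_a q H = 102.8 at H/2 = 4.100 m.
ȳ = (P₁·2.733 + P₂·4.100)/(P₁+P₂) = 3.249 m.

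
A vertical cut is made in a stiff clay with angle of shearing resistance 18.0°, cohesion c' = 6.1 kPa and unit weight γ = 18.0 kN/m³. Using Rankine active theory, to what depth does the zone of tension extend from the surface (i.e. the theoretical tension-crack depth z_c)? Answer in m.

K_a = tan²(45° − 18.0°/2) = 0.5279; √K_a = 0.7265.
The active pressure is zero where K_a γ z = 2c√K_a, so z_c = 2c/(γ√K_a) = 2×6.1/(18.0×0.7265) = 0.9329 m.

0.933 m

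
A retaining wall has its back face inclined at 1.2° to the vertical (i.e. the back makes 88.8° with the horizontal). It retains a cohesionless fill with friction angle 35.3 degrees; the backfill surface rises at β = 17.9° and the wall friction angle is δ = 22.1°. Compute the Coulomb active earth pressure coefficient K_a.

K_a = sin²(α+φ) / [sin²α · sin(α−δ) · (1 + √{sin(φ+δ)sin(φ−β) / (sin(α−δ)sin(α+β))})²].
With α = 88.8°, φ = 35.3°, δ = 22.1°, β = 17.9°: K_a = 0.3169.

0.317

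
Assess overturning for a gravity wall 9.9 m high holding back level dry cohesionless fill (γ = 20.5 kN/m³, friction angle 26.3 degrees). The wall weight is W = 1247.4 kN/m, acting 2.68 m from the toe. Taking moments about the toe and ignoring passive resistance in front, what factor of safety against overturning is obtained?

2.61

K_a = tan²(45° − 26.3°/2) = 0.3859.
P_a = ½K_aγH² = 0.5×0.3859×20.5×9.9² = 387.7 kN/m, acting at H/3 = 3.300 m above the base.
Overturning moment M_o = P_a × H/3 = 387.7 × 3.300 = 1279.
Resisting moment M_r = W × 2.68 = 1247.4 × 2.68 = 3343.
FS_overturning = M_r/M_o = 3343/1279 = 2.613.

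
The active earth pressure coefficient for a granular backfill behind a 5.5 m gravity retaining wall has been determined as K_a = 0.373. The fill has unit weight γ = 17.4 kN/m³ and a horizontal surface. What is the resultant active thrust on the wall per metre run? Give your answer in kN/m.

98.2 kN/m

P = ½ K_a γ H² = 0.5 × 0.373 × 17.4 × 5.5² = 98.16 kN/m.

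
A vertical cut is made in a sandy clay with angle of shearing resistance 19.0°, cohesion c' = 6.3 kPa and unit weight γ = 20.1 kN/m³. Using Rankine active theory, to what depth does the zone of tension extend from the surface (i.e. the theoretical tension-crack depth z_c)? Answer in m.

K_a = tan²(45° − 19.0°/2) = 0.5088; √K_a = 0.7133.
The active pressure is zero where K_a γ z = 2c√K_a, so z_c = 2c/(γ√K_a) = 2×6.3/(20.1×0.7133) = 0.8788 m.

0.879 m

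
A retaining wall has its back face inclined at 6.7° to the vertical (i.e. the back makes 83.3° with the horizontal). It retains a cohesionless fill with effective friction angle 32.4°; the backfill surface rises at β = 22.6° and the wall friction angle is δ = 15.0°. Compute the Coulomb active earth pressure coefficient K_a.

0.469

K_a = sin²(α+φ) / [sin²α · sin(α−δ) · (1 + √{sin(φ+δ)sin(φ−β) / (sin(α−δ)sin(α+β))})²].
With α = 83.3°, φ = 32.4°, δ = 15.0°, β = 22.6°: K_a = 0.4690.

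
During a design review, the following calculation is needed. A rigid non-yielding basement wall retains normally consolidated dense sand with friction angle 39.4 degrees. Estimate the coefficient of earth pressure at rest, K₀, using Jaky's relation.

K₀ = 1 − sin φ' = 1 − sin 39.4° = 0.3653.

0.365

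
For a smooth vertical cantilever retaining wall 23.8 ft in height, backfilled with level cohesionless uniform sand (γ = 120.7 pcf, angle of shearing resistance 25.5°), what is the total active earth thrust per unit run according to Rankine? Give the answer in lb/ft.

K_a = tan²(45° − φ/2) = 0.3981.
P_a = ½ K_a γ H² = 0.5 × 0.3981 × 120.7 × 23.8² = 13610 lb/ft.

13600 lb/ft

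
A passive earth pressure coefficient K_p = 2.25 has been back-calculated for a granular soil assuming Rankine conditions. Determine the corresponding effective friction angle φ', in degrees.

22.6°

K_p = (1+sin φ)/(1−sin φ) ⇒ sin φ = (K_p − 1)/(K_p + 1) = 0.3846.
φ = arcsin(0.3846) = 22.62°.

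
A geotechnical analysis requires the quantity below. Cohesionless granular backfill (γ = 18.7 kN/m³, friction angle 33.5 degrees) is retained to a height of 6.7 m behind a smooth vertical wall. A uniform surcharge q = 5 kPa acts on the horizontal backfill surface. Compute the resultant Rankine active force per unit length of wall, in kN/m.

K_a = tan²(45° − φ/2) = 0.2887.
Soil triangle: ½ K_a γ H² = 0.5×0.2887×18.7×6.7² = 121.2 kN/m.
Surcharge rectangle: K_a q H = 0.2887×5×6.7 = 9.672 kN/m.
Total = 121.2 + 9.672 = 130.9 kN/m.

131 kN/m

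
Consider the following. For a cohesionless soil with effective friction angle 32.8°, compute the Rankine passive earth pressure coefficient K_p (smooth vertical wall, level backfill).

3.36

K_p = (1 + sin φ)/(1 − sin φ) = tan²(45° + 32.8°/2) = 3.364.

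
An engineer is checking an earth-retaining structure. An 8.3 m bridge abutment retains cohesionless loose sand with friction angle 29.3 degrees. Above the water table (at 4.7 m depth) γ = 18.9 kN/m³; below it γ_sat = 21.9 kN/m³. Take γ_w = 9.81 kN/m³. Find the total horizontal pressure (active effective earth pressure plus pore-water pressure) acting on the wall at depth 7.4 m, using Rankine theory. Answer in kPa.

68.1 kPa

K_a = (1 − sin φ)/(1 + sin φ) = 0.3428.
γ' = 21.9 − 9.81 = 12.09 kN/m³.
Effective vertical stress at 7.4 m: σ'_v = 18.9×4.7 + 12.09×2.70 = 121.5 kPa.
σ'_h = K_a σ'_v = 0.3428 × 121.5 = 41.65 kPa; u = γ_w × 2.70 = 26.49 kPa.
Total σ_h = 41.65 + 26.49 = 68.13 kPa.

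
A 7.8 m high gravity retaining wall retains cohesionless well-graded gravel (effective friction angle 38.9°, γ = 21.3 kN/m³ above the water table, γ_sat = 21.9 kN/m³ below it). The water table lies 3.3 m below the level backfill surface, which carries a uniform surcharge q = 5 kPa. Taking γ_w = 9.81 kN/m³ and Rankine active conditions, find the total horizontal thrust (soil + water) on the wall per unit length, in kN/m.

K_a = tan²(45° − φ/2) = 0.2285.
γ' = 21.9 − 9.81 = 12.09 kN/m³. h₂ = H − d_w = 4.5 m.
σ'_h: at surface K_a·q = 1.143; at WT K_a(q+γd_w) = 17.21; at base K_a(q+γd_w+γ'h₂) = 29.64 kPa.
P₁ = ½(1.143+17.21)×3.3 = 30.28; P₂ = ½(17.21+29.64)×4.5 = 105.4; P_w = ½γ_w h₂² = 99.33.
Total = 30.28+105.4+99.33 = 235.0 kN/m.

235 kN/m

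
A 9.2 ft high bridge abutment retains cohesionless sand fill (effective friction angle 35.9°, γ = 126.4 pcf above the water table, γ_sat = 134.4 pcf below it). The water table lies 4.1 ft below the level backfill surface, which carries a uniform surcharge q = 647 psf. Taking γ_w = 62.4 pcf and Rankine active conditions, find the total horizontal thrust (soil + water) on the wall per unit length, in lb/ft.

K_a = tan²(45° − φ/2) = 0.2607.
γ' = 134.4 − 62.4 = 72.00 pcf. h₂ = H − d_w = 5.1 ft.
σ'_h: at surface K_a·q = 168.7; at WT K_a(q+γd_w) = 303.8; at base K_a(q+γd_w+γ'h₂) = 399.6 psf.
P₁ = ½(168.7+303.8)×4.1 = 968.7; P₂ = ½(303.8+399.6)×5.1 = 1794; P_w = ½γ_w h₂² = 811.5.
Total = 968.7+1794+811.5 = 3574 lb/ft.

3570 lb/ft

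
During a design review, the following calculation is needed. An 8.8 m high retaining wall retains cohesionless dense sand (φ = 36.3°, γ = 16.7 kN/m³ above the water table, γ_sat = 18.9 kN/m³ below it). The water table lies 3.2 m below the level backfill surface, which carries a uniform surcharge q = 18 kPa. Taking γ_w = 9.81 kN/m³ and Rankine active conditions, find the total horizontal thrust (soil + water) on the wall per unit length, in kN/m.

K_a = tan²(45° − φ/2) = 0.2563.
γ' = 18.9 − 9.81 = 9.090 kN/m³. h₂ = H − d_w = 5.6 m.
σ'_h: at surface K_a·q = 4.613; at WT K_a(q+γd_w) = 18.31; at base K_a(q+γd_w+γ'h₂) = 31.35 kPa.
P₁ = ½(4.613+18.31)×3.2 = 36.67; P₂ = ½(18.31+31.35)×5.6 = 139.1; P_w = ½γ_w h₂² = 153.8.
Total = 36.67+139.1+153.8 = 329.5 kN/m.

330 kN/m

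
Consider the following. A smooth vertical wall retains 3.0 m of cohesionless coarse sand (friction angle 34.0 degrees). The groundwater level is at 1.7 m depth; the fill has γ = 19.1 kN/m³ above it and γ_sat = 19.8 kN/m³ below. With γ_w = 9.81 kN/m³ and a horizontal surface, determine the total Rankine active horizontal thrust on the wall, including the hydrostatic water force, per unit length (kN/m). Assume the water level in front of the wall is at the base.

K_a = tan²(45° − φ/2) = 0.2827.
γ' = 19.8 − 9.81 = 9.990 kN/m³. Depth below WT = 1.3 m.
σ'_h at WT = K_a γ d_w = 9.180 kPa; at base = 9.180 + K_a γ' × 1.3 = 12.85 kPa.
P₁ (0–1.7 m) = ½×9.180×1.7 = 7.803. P₂ (1.7–3.0 m) = ½(9.180+12.85)×1.3 = 14.32.
P_w = ½ γ_w h₂² = 0.5×9.81×1.3² = 8.289. Total = 7.803+14.32+8.289 = 30.41 kN/m.

30.4 kN/m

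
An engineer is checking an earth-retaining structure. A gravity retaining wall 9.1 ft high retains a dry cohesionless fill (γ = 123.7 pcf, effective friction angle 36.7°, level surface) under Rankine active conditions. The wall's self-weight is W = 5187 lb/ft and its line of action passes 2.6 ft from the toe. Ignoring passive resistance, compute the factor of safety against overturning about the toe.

K_a = tan²(45° − 36.7°/2) = 0.2519.
P_a = ½K_aγH² = 0.5×0.2519×123.7×9.1² = 1290 lb/ft, acting at H/3 = 3.033 ft above the base.
Overturning moment M_o = P_a × H/3 = 1290 × 3.033 = 3913.
Resisting moment M_r = W × 2.6 = 5187 × 2.6 = 13490.
FS_overturning = M_r/M_o = 13490/3913 = 3.447.

3.45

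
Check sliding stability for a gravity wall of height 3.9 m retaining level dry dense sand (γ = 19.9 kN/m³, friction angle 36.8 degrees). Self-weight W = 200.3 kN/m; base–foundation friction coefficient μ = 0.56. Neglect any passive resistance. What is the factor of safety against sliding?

K_a = tan²(45° − 36.8°/2) = 0.2508.
P_a = ½K_aγH² = 0.5×0.2508×19.9×3.9² = 37.95 kN/m, acting at H/3 = 1.300 m above the base.
FS_sliding = μW / P_a = 0.56×200.3 / 37.95 = 2.956.

2.96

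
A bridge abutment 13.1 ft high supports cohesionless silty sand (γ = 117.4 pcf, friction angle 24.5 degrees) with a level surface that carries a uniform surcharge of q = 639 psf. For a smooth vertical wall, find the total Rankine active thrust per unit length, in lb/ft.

K_a = tan²(45° − φ/2) = 0.4137.
Soil triangle: ½ K_a γ H² = 0.5×0.4137×117.4×13.1² = 4168 lb/ft.
Surcharge rectangle: K_a q H = 0.4137×639×13.1 = 3463 lb/ft.
Total = 4168 + 3463 = 7631 lb/ft.

7630 lb/ft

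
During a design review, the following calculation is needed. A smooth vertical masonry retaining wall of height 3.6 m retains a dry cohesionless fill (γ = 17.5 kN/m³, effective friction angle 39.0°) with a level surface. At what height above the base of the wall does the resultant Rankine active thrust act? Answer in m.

1.20 m

K_a = 0.2275.
The pressure distribution is triangular, so the resultant acts at H/3 above the base = 3.6/3 = 1.200 m.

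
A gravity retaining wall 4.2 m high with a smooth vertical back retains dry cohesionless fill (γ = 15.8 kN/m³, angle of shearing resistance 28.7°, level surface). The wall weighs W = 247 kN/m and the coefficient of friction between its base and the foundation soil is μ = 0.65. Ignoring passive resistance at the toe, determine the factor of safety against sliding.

3.28

K_a = tan²(45° − 28.7°/2) = 0.3511.
P_a = ½K_aγH² = 0.5×0.3511×15.8×4.2² = 48.93 kN/m, acting at H/3 = 1.400 m above the base.
FS_sliding = μW / P_a = 0.65×247 / 48.93 = 3.281.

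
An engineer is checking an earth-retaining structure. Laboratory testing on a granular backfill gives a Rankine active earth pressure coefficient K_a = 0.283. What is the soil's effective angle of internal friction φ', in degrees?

K_a = tan²(45° − φ/2) ⇒ 45° − φ/2 = arctan(√0.283) = 28.01°.
φ = 2(45° − 28.01°) = 33.98°.

34.0°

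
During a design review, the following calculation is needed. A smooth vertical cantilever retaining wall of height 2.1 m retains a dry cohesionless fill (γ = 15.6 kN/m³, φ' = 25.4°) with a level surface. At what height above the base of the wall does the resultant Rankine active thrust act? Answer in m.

0.700 m

K_a = 0.3996.
The pressure distribution is triangular, so the resultant acts at H/3 above the base = 2.1/3 = 0.7000 m.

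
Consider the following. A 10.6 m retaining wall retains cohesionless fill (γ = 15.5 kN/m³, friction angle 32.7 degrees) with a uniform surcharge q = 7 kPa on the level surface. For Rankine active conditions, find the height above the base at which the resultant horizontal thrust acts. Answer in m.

K_a = 0.2985.
Triangular part P₁ = ½K_aγH² = 259.9 at H/3 = 3.533 m; rectangular part P₂ = K_a q H = 22.15 at H/2 = 5.300 m.
ȳ = (P₁·3.533 + P₂·5.300)/(P₁+P₂) = 3.672 m.

3.67 m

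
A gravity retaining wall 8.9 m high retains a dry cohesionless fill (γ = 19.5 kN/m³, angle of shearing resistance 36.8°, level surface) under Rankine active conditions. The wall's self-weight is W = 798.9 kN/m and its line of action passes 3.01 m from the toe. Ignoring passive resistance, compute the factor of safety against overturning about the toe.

K_a = tan²(45° − 36.8°/2) = 0.2508.
P_a = ½K_aγH² = 0.5×0.2508×19.5×8.9² = 193.7 kN/m, acting at H/3 = 2.967 m above the base.
Overturning moment M_o = P_a × H/3 = 193.7 × 2.967 = 574.5.
Resisting moment M_r = W × 3.01 = 798.9 × 3.01 = 2405.
FS_overturning = M_r/M_o = 2405/574.5 = 4.185.

4.19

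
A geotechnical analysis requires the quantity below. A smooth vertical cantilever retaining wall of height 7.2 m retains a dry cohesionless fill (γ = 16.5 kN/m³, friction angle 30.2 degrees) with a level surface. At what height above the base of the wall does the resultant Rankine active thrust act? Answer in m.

2.40 m

K_a = 0.3307.
The pressure distribution is triangular, so the resultant acts at H/3 above the base = 7.2/3 = 2.400 m.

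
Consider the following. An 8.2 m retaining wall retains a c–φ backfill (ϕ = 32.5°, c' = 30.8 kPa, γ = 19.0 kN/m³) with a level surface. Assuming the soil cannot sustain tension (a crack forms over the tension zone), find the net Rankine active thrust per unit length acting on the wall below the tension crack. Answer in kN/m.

K_a = 0.3010; √K_a = 0.5486.
Tension-crack depth z_c = 2c/(γ√K_a) = 2×30.8/(19.0×0.5486) = 5.910 m.
σ_a at base = K_a γ H − 2c√K_a = 0.3010×19.0×8.2 − 2×30.8×0.5486 = 13.10 kPa.
P_a = ½ × 13.10 × (H − z_c) = 0.5×13.10×2.290 = 15.00 kN/m.

15.0 kN/m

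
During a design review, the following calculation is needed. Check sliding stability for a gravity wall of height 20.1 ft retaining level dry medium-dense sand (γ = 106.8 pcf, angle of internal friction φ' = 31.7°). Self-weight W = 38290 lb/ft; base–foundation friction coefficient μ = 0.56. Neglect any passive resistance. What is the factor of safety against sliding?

3.20

K_a = tan²(45° − 31.7°/2) = 0.3111.
P_a = ½K_aγH² = 0.5×0.3111×106.8×20.1² = 6711 lb/ft, acting at H/3 = 6.700 ft above the base.
FS_sliding = μW / P_a = 0.56×38290 / 6711 = 3.195.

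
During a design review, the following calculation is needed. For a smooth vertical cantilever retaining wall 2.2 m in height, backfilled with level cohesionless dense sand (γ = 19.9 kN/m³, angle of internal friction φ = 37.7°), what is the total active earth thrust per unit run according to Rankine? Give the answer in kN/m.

K_a = tan²(45° − φ/2) = 0.2411.
P_a = ½ K_a γ H² = 0.5 × 0.2411 × 19.9 × 2.2² = 11.61 kN/m.

11.6 kN/m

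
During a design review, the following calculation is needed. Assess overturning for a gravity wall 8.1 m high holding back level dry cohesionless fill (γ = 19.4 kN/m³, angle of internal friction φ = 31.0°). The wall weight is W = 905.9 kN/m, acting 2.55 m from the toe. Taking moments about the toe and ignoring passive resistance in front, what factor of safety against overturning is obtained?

K_a = tan²(45° − 31.0°/2) = 0.3201.
P_a = ½K_aγH² = 0.5×0.3201×19.4×8.1² = 203.7 kN/m, acting at H/3 = 2.700 m above the base.
Overturning moment M_o = P_a × H/3 = 203.7 × 2.700 = 550.0.
Resisting moment M_r = W × 2.55 = 905.9 × 2.55 = 2310.
FS_overturning = M_r/M_o = 2310/550.0 = 4.200.

4.20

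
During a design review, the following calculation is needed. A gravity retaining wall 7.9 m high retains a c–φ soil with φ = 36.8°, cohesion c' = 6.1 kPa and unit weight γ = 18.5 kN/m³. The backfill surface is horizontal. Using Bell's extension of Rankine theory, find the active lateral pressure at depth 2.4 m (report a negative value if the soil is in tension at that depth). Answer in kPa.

K_a = (1 − sin φ)/(1 + sin φ) = 0.2508.
σ_a = K_a γ z − 2c√K_a = 0.2508×18.5×2.4 − 2×6.1×0.5008 = 5.025 kPa.

5.02 kPa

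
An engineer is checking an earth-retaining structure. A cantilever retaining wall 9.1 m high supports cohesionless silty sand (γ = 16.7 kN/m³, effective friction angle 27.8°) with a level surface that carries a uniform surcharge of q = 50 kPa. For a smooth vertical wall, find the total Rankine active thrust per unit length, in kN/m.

417 kN/m

K_a = tan²(45° − φ/2) = 0.3639.
Soil triangle: ½ K_a γ H² = 0.5×0.3639×16.7×9.1² = 251.6 kN/m.
Surcharge rectangle: K_a q H = 0.3639×50×9.1 = 165.6 kN/m.
Total = 251.6 + 165.6 = 417.2 kN/m.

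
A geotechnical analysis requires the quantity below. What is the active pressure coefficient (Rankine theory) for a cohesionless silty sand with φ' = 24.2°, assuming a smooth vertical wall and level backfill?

0.419

K_a = tan²(45° − φ/2) = tan²(32.90°) = 0.4185.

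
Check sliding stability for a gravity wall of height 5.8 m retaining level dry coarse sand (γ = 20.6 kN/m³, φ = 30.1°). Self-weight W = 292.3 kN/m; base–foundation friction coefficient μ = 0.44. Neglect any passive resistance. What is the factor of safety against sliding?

K_a = tan²(45° − 30.1°/2) = 0.3320.
P_a = ½K_aγH² = 0.5×0.3320×20.6×5.8² = 115.0 kN/m, acting at H/3 = 1.933 m above the base.
FS_sliding = μW / P_a = 0.44×292.3 / 115.0 = 1.118.

1.12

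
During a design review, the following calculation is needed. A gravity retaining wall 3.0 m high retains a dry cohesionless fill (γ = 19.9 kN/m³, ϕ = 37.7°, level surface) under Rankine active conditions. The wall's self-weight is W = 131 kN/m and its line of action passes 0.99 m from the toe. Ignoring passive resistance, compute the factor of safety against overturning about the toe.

6.01

K_a = tan²(45° − 37.7°/2) = 0.2411.
P_a = ½K_aγH² = 0.5×0.2411×19.9×3.0² = 21.59 kN/m, acting at H/3 = 1.000 m above the base.
Overturning moment M_o = P_a × H/3 = 21.59 × 1.000 = 21.59.
Resisting moment M_r = W × 0.99 = 131 × 0.99 = 129.7.
FS_overturning = M_r/M_o = 129.7/21.59 = 6.008.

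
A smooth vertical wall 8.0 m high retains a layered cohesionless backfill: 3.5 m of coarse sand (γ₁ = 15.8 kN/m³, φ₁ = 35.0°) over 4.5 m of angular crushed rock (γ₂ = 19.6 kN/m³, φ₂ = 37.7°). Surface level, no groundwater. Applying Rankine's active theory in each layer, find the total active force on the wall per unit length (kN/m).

K_a1 = tan²(45°−35.0°/2) = 0.2710; K_a2 = tan²(45°−37.7°/2) = 0.2411.
Layer 1: σ at base = K_a1 γ₁ h₁ = 14.99 kPa; P₁ = ½×14.99×3.5 = 26.23.
Layer 2: σ_v at top = γ₁h₁ = 55.30; σ_h top = K_a2×55.30 = 13.33; σ_h base = K_a2×(55.30+19.6×4.5) = 34.59.
P₂ = ½(13.33+34.59)×4.5 = 107.8. Total P_a = 26.23+107.8 = 134.1 kN/m.

134 kN/m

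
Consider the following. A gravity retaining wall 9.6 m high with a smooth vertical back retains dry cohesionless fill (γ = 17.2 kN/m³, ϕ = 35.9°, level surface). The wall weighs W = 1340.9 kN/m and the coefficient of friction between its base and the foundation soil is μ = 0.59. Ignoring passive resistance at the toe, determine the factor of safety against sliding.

K_a = tan²(45° − 35.9°/2) = 0.2607.
P_a = ½K_aγH² = 0.5×0.2607×17.2×9.6² = 206.7 kN/m, acting at H/3 = 3.200 m above the base.
FS_sliding = μW / P_a = 0.59×1340.9 / 206.7 = 3.828.

3.83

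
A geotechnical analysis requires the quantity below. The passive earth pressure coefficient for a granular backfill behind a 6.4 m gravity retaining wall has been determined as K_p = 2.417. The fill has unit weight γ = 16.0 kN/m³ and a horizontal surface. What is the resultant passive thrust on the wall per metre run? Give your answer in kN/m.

792 kN/m

P = ½ K_p γ H² = 0.5 × 2.417 × 16.0 × 6.4² = 792.0 kN/m.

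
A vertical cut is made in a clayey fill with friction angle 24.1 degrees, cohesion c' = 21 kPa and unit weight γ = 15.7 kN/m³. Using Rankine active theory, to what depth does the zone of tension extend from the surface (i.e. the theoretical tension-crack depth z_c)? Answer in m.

4.13 m

K_a = tan²(45° − 24.1°/2) = 0.4201; √K_a = 0.6482.
The active pressure is zero where K_a γ z = 2c√K_a, so z_c = 2c/(γ√K_a) = 2×21/(15.7×0.6482) = 4.127 m.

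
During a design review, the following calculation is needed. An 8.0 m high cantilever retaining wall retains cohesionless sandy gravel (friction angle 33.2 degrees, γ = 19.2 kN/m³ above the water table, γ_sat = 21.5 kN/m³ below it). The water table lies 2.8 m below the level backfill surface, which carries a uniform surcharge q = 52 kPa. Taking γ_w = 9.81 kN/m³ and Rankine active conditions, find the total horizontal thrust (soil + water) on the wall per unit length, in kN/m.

K_a = tan²(45° − φ/2) = 0.2924.
γ' = 21.5 − 9.81 = 11.69 kN/m³. h₂ = H − d_w = 5.2 m.
σ'_h: at surface K_a·q = 15.20; at WT K_a(q+γd_w) = 30.92; at base K_a(q+γd_w+γ'h₂) = 48.69 kPa.
P₁ = ½(15.20+30.92)×2.8 = 64.57; P₂ = ½(30.92+48.69)×5.2 = 207.0; P_w = ½γ_w h₂² = 132.6.
Total = 64.57+207.0+132.6 = 404.2 kN/m.

404 kN/m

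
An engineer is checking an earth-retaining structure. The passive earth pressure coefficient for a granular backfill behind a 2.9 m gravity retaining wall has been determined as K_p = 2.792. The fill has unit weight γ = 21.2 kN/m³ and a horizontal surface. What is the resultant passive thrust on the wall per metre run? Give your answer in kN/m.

P = ½ K_p γ H² = 0.5 × 2.792 × 21.2 × 2.9² = 248.9 kN/m.

249 kN/m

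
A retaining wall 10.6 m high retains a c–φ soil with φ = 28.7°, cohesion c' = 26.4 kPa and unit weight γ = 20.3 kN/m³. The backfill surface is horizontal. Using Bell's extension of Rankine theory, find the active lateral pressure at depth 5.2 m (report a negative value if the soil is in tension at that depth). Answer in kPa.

K_a = (1 − sin φ)/(1 + sin φ) = 0.3511.
σ_a = K_a γ z − 2c√K_a = 0.3511×20.3×5.2 − 2×26.4×0.5926 = 5.779 kPa.

5.78 kPa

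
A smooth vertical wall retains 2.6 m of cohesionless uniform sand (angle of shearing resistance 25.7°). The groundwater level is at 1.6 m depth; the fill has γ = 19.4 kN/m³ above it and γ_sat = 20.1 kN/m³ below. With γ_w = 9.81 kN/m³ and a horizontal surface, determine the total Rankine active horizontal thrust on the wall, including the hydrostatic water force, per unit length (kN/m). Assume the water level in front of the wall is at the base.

K_a = tan²(45° − φ/2) = 0.3950.
γ' = 20.1 − 9.81 = 10.29 kN/m³. Depth below WT = 1.0 m.
σ'_h at WT = K_a γ d_w = 12.26 kPa; at base = 12.26 + K_a γ' × 1.0 = 16.33 kPa.
P₁ (0–1.6 m) = ½×12.26×1.6 = 9.809. P₂ (1.6–2.6 m) = ½(12.26+16.33)×1.0 = 14.29.
P_w = ½ γ_w h₂² = 0.5×9.81×1.0² = 4.905. Total = 9.809+14.29+4.905 = 29.01 kN/m.

29.0 kN/m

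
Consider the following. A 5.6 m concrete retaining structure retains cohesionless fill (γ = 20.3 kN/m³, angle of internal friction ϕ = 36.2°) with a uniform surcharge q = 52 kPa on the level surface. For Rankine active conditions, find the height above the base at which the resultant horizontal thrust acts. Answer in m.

K_a = 0.2574.
Triangular part P₁ = ½K_aγH² = 81.93 at H/3 = 1.867 m; rectangular part P₂ = K_a q H = 74.95 at H/2 = 2.800 m.
ȳ = (P₁·1.867 + P₂·2.800)/(P₁+P₂) = 2.313 m.

2.31 m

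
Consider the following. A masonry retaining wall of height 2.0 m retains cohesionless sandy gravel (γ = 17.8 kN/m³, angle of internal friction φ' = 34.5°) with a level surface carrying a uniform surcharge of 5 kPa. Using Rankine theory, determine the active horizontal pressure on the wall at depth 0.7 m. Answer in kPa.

4.83 kPa

K_a = (1 − sin φ)/(1 + sin φ) = 0.2768.
σ_v = γz + q = 17.8 × 0.7 + 5 = 17.46 kPa.
σ_h = K_a σ_v = 0.2768 × 17.46 = 4.833 kPa.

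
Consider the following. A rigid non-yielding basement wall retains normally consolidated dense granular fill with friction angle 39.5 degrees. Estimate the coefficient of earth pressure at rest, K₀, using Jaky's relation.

0.364

K₀ = 1 − sin φ' = 1 − sin 39.5° = 0.3639.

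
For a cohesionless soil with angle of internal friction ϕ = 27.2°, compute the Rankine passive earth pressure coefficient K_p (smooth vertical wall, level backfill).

2.68

K_p = (1 + sin φ)/(1 − sin φ) = tan²(45° + 27.2°/2) = 2.684.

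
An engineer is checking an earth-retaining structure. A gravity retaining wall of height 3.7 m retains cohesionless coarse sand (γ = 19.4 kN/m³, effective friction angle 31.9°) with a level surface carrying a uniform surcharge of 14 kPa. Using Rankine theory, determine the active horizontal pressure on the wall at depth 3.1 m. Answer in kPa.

K_a = (1 − sin φ)/(1 + sin φ) = 0.3085.
σ_v = γz + q = 19.4 × 3.1 + 14 = 74.14 kPa.
σ_h = K_a σ_v = 0.3085 × 74.14 = 22.87 kPa.

22.9 kPa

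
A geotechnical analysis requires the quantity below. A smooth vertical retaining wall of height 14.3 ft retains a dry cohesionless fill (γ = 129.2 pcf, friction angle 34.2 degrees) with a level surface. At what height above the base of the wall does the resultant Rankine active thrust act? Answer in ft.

4.77 ft

K_a = 0.2803.
The pressure distribution is triangular, so the resultant acts at H/3 above the base = 14.3/3 = 4.767 ft.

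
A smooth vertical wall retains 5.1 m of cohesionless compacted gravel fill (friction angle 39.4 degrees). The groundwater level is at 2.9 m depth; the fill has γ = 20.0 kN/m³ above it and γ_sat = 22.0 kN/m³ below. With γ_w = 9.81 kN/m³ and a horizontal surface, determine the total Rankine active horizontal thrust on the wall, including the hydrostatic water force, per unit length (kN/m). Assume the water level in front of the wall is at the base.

77.6 kN/m

K_a = tan²(45° − φ/2) = 0.2234.
γ' = 22.0 − 9.81 = 12.19 kN/m³. Depth below WT = 2.2 m.
σ'_h at WT = K_a γ d_w = 12.96 kPa; at base = 12.96 + K_a γ' × 2.2 = 18.95 kPa.
P₁ (0–2.9 m) = ½×12.96×2.9 = 18.79. P₂ (2.9–5.1 m) = ½(12.96+18.95)×2.2 = 35.10.
P_w = ½ γ_w h₂² = 0.5×9.81×2.2² = 23.74. Total = 18.79+35.10+23.74 = 77.63 kN/m.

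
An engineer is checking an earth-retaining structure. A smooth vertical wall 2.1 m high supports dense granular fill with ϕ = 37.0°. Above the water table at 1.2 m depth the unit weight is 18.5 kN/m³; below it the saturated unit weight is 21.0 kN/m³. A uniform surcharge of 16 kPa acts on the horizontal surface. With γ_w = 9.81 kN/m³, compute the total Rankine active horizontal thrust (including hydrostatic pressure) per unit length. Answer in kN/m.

21.7 kN/m

K_a = tan²(45° − φ/2) = 0.2486.
γ' = 21.0 − 9.81 = 11.19 kN/m³. h₂ = H − d_w = 0.9 m.
σ'_h: at surface K_a·q = 3.977; at WT K_a(q+γd_w) = 9.496; at base K_a(q+γd_w+γ'h₂) = 12.00 kPa.
P₁ = ½(3.977+9.496)×1.2 = 8.084; P₂ = ½(9.496+12.00)×0.9 = 9.673; P_w = ½γ_w h₂² = 3.973.
Total = 8.084+9.673+3.973 = 21.73 kN/m.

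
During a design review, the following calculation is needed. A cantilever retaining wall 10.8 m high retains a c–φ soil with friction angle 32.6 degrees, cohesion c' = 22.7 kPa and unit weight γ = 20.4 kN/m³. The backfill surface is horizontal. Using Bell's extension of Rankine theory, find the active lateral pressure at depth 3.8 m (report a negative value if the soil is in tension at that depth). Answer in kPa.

K_a = (1 − sin φ)/(1 + sin φ) = 0.2997.
σ_a = K_a γ z − 2c√K_a = 0.2997×20.4×3.8 − 2×22.7×0.5475 = -1.620 kPa.

-1.62 kPa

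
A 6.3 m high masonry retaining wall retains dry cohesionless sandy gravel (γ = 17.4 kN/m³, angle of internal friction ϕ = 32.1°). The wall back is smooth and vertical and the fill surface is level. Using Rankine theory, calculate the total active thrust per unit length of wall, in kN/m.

106 kN/m

K_a = tan²(45° − φ/2) = 0.3060.
P_a = ½ K_a γ H² = 0.5 × 0.3060 × 17.4 × 6.3² = 105.7 kN/m.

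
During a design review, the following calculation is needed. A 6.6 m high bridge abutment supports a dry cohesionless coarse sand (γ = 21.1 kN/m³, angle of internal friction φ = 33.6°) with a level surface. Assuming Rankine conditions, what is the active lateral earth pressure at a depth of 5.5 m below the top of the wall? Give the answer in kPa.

33.4 kPa

K_a = (1 − sin φ)/(1 + sin φ) = 0.2875.
σ_h = K_a γ z = 0.2875 × 21.1 × 5.5 = 33.37 kPa.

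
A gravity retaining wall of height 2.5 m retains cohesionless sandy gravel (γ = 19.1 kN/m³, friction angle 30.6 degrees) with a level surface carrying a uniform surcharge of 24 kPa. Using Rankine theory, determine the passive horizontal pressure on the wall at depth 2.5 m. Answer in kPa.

221 kPa

K_p = (1 + sin φ)/(1 − sin φ) = 3.074.
σ_v = γz + q = 19.1 × 2.5 + 24 = 71.75 kPa.
σ_h = K_p σ_v = 3.074 × 71.75 = 220.5 kPa.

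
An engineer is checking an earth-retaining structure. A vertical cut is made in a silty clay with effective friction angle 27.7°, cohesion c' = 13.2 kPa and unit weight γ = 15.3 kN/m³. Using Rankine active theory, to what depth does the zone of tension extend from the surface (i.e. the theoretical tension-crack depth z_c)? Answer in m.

K_a = tan²(45° − 27.7°/2) = 0.3653; √K_a = 0.6044.
The active pressure is zero where K_a γ z = 2c√K_a, so z_c = 2c/(γ√K_a) = 2×13.2/(15.3×0.6044) = 2.855 m.

2.85 m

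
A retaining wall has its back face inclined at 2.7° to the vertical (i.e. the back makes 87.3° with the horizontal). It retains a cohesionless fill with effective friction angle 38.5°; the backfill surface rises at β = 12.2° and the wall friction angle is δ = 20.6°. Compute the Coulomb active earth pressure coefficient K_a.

0.264

K_a = sin²(α+φ) / [sin²α · sin(α−δ) · (1 + √{sin(φ+δ)sin(φ−β) / (sin(α−δ)sin(α+β))})²].
With α = 87.3°, φ = 38.5°, δ = 20.6°, β = 12.2°: K_a = 0.2644.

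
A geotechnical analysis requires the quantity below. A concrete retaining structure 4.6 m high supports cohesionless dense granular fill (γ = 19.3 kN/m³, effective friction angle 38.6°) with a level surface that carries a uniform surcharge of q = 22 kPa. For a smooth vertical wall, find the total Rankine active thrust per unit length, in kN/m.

K_a = tan²(45° − φ/2) = 0.2316.
Soil triangle: ½ K_a γ H² = 0.5×0.2316×19.3×4.6² = 47.30 kN/m.
Surcharge rectangle: K_a q H = 0.2316×22×4.6 = 23.44 kN/m.
Total = 47.30 + 23.44 = 70.73 kN/m.

70.7 kN/m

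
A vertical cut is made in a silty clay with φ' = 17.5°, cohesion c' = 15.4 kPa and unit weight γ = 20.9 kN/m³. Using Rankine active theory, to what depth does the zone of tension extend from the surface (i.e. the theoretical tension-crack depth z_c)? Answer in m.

2.01 m

K_a = tan²(45° − 17.5°/2) = 0.5376; √K_a = 0.7332.
The active pressure is zero where K_a γ z = 2c√K_a, so z_c = 2c/(γ√K_a) = 2×15.4/(20.9×0.7332) = 2.010 m.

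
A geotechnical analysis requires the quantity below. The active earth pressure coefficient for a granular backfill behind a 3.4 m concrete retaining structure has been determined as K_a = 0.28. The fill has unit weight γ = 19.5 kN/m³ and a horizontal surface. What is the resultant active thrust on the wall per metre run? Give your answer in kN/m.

31.6 kN/m

P = ½ K_a γ H² = 0.5 × 0.28 × 19.5 × 3.4² = 31.56 kN/m.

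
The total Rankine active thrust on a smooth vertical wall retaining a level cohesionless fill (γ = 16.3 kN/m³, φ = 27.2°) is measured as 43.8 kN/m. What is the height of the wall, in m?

3.80 m

K_a = 0.3726. P_a = ½ K_a γ H² ⇒ H = √(2P_a/(K_a γ)).
H = √(2×43.8/(0.3726×16.3)) = 3.798 m.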